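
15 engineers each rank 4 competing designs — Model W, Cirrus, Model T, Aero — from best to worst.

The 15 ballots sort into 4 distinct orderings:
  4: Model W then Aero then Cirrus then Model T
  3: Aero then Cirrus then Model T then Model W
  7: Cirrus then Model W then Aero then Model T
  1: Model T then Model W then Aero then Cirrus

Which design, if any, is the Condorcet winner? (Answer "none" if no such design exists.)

none

Check each pair by majority over 15 ballots:
Model W vs Cirrus: Model W preferred on 4+1 = 5 ballots; Cirrus wins 10–5.
Model W vs Model T: 11 to 4, Model W.
Model W vs Aero: 12 to 3, Model W.
Cirrus vs Model T: Cirrus preferred on 4+3+7 = 14 ballots; Cirrus wins 14–1.
Cirrus vs Aero: Cirrus preferred on 7 ballots; Aero wins 8–7.
Model T vs Aero: 1 to 14, Aero.
Each design drops at least one matchup (Model W loses to Cirrus; Cirrus loses to Aero; Model T loses to Model W; Aero loses to Model W); the cycle Model W → Aero → Cirrus → Model W rules out a Condorcet winner.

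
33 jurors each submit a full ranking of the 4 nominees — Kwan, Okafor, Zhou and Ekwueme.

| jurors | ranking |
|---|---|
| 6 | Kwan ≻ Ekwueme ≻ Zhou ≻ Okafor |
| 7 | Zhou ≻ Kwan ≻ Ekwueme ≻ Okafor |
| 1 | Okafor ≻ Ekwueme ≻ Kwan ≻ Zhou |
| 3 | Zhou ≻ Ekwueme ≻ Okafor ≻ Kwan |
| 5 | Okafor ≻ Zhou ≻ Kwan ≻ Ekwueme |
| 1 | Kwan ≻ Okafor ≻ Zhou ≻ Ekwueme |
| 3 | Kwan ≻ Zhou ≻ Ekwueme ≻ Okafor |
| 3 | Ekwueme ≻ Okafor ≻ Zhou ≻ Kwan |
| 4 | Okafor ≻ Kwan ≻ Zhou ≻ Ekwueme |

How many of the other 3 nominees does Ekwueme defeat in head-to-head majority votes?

Ekwueme against each rival (33 jurors):
Ekwueme vs Kwan: Ekwueme is ranked higher on 1+3+3 = 7 ballots, Kwan on 26. Kwan wins 26–7.
Ekwueme vs Okafor: Ekwueme preferred on 6+7+3+3+3 = 22 ballots; Ekwueme wins 22–11.
Ekwueme vs Zhou: Ekwueme preferred on 6+1+3 = 10 ballots; Zhou wins 23–10.
Ekwueme beats Okafor; loses to Kwan, Zhou — 1 pairwise win.

1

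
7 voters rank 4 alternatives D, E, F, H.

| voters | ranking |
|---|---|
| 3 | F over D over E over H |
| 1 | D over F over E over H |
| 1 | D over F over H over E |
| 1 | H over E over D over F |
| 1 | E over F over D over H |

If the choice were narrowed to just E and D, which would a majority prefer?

Ballots ranking E above D: 1 + 1 = 2.
Ballots ranking D above E: 7 − 2 = 5.
D wins the head-to-head 5–2.

D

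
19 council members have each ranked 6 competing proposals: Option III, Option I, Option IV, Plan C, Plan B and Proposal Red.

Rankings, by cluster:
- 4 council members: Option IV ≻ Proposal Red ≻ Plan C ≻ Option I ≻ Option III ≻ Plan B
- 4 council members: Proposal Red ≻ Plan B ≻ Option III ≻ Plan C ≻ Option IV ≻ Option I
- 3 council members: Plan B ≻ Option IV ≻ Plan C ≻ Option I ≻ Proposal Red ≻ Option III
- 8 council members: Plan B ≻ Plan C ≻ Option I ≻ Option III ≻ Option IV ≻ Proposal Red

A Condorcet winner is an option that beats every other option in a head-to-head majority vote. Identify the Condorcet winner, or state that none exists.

Plan B

Head-to-head results (19 council members):
Option III vs Option I: Option I, 15–4.
Option III vs Option IV: Option III, 12–7.
Option III vs Plan C: 4 for Option III, 15 for Plan C — Plan C by 15–4.
Option III vs Plan B: Plan B wins 15–4.
Option III–Proposal Red: Proposal Red 11–8.
Option I vs Option IV: Option I preferred on 8 ballots; Option IV wins 11–8.
Option I–Plan C: Plan C 19–0.
Option I–Plan B: Plan B 15–4.
Option I vs Proposal Red: 11 to 8, Option I.
Option IV vs Plan C: 7 to 12, Plan C.
Option IV vs Plan B: 4 for Option IV, 15 for Plan B — Plan B by 15–4.
Option IV vs Proposal Red: 15 to 4, Option IV.
Plan C vs Plan B: 4 for Plan C, 15 for Plan B — Plan B by 15–4.
Plan C vs Proposal Red: Plan C wins 11–8.
Plan B vs Proposal Red: 3+8 = 11 for Plan B, 8 for Proposal Red — Plan B by 11–8.
Only Plan B has no losses; Plan B is the Condorcet winner.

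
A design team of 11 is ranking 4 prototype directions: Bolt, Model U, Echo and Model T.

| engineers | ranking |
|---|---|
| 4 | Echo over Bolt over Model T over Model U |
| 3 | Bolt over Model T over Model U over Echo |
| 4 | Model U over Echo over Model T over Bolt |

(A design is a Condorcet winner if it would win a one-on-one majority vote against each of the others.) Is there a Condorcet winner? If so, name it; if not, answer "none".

Pairwise majorities:
Bolt vs Model U: 4+3 = 7 for Bolt, 4 for Model U — Bolt by 7–4.
Bolt vs Echo: 3 to 8, Echo.
Bolt vs Model T: 7 to 4, Bolt.
Model U vs Echo: Model U is ranked higher on 3+4 = 7 ballots, Echo on 4. Model U wins 7–4.
Model U vs Model T: 4 for Model U, 7 for Model T — Model T by 7–4.
Echo vs Model T: 8 to 3, Echo.
No design is unbeaten: Bolt loses to Echo; Model U loses to Bolt; Echo loses to Model U; Model T loses to Bolt. In particular Bolt → Model U → Echo → Bolt is a majority cycle — no Condorcet winner exists.

none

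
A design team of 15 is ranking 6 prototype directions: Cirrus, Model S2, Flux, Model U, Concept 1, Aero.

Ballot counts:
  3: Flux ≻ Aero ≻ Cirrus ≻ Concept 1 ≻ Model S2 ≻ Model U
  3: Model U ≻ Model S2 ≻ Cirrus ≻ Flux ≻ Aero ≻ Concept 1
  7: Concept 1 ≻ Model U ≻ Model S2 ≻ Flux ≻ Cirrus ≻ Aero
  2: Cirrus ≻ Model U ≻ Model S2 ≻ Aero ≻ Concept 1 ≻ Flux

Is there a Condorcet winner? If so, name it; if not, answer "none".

none

Head-to-head results (15 engineers):
Cirrus vs Model S2: 3+2 = 5 for Cirrus, 10 for Model S2 — Model S2 by 10–5.
Cirrus vs Flux: Flux, 10–5.
Cirrus vs Model U: Model U, 10–5.
Cirrus vs Concept 1: 3+3+2 = 8 for Cirrus, 7 for Concept 1 — Cirrus by 8–7.
Cirrus vs Aero: Cirrus, 12–3.
Model S2 vs Flux: Model S2 preferred on 3+7+2 = 12 ballots; Model S2 wins 12–3.
Model S2 vs Model U: Model U, 12–3.
Model S2–Concept 1: Concept 1 10–5.
Model S2 vs Aero: Model S2 is ranked higher on 3+7+2 = 12 ballots, Aero on 3. Model S2 wins 12–3.
Flux vs Model U: Flux is ranked higher on 3 ballots, Model U on 12. Model U wins 12–3.
Flux vs Concept 1: Concept 1, 9–6.
Flux vs Aero: Flux preferred on 3+3+7 = 13 ballots; Flux wins 13–2.
Model U vs Concept 1: Concept 1 wins 10–5.
Model U vs Aero: Model U, 12–3.
Concept 1–Aero: Aero 8–7.
Each design drops at least one matchup (Cirrus loses to Model S2; Model S2 loses to Model U; Flux loses to Model S2; Model U loses to Concept 1; Concept 1 loses to Cirrus; Aero loses to Cirrus); the cycle Cirrus beats Concept 1 beats Model S2 beats Cirrus rules out a Condorcet winner.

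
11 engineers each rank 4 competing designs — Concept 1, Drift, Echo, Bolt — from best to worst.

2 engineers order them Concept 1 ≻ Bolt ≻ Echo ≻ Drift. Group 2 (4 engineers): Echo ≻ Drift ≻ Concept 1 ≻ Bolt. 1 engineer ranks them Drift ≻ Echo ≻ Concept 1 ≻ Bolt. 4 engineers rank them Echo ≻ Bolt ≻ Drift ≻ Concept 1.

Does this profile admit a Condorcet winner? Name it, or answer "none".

Echo

Head-to-head results (11 engineers):
Concept 1 vs Drift: Drift, 9–2.
Concept 1 vs Echo: Echo, 9–2.
Concept 1 vs Bolt: Concept 1 wins 7–4.
Drift–Echo: Echo 10–1.
Drift vs Bolt: Bolt wins 6–5.
Echo vs Bolt: Echo, 9–2.
Echo beats each of Concept 1, Drift, Bolt — Echo is the Condorcet winner.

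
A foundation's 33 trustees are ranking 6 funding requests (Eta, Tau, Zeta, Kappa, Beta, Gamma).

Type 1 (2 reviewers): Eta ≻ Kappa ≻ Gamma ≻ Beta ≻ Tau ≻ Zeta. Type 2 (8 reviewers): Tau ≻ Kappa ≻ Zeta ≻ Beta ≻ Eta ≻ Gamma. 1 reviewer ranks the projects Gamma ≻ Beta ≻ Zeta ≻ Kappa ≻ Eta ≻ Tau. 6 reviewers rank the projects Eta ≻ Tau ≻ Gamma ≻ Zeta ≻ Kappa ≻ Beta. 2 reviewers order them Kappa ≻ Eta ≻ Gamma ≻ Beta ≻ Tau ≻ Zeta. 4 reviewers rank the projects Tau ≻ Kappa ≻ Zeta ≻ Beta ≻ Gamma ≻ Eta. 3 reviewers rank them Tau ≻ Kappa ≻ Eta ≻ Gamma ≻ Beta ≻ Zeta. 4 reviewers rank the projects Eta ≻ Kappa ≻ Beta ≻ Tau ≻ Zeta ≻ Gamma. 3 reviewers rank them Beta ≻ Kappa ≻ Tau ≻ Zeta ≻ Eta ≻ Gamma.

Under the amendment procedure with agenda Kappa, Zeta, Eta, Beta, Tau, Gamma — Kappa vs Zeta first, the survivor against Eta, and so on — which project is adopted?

Round 1: Kappa vs Zeta — 26–7, Kappa advances.
Round 2: Kappa vs Eta — 21–12, Kappa advances.
Round 3: Kappa vs Beta — 29–4, Kappa advances.
Round 4: Kappa vs Tau — 12–21, Tau advances.
Round 5: Tau vs Gamma — 28–5, Tau advances.
Tau survives the agenda.

Tau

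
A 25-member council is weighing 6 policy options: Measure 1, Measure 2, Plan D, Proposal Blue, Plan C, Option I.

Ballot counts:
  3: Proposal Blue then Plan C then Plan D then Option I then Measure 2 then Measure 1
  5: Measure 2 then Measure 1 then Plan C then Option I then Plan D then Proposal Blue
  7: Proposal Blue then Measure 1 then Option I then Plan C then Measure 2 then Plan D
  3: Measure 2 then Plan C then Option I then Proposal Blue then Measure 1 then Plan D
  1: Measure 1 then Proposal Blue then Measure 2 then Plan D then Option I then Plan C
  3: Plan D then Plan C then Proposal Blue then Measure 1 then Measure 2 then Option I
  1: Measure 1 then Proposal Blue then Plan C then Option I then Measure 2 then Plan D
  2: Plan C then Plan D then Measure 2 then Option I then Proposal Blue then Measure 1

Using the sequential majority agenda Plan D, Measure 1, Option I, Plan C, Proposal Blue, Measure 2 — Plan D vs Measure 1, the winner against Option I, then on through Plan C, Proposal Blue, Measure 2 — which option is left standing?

Round 1: Plan D vs Measure 1 — 8–17, Measure 1 advances.
Round 2: Measure 1 vs Option I — 17–8, Measure 1 advances.
Round 3: Measure 1 vs Plan C — 14–11, Measure 1 advances.
Round 4: Measure 1 vs Proposal Blue — 7–18, Proposal Blue advances.
Round 5: Proposal Blue vs Measure 2 — 15–10, Proposal Blue advances.
Proposal Blue survives the agenda.

Proposal Blue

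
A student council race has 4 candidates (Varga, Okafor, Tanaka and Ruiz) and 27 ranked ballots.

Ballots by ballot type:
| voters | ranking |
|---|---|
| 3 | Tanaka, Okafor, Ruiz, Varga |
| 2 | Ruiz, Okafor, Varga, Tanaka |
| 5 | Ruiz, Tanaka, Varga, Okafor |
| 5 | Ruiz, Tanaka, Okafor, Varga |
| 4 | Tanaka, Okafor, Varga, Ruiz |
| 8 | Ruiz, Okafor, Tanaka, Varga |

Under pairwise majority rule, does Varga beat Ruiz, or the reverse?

Ruiz

Ballots ranking Varga above Ruiz: 4.
Ballots ranking Ruiz above Varga: 27 − 4 = 23.
Ruiz wins the head-to-head 23–4.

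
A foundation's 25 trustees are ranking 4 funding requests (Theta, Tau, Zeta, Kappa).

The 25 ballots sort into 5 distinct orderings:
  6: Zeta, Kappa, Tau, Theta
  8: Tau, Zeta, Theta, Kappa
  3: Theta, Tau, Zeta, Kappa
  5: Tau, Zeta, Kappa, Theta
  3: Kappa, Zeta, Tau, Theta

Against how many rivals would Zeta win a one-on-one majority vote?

Zeta against each rival (25 reviewers):
Zeta vs Theta: Zeta, 22–3.
Zeta vs Tau: Zeta preferred on 6+3 = 9 ballots; Tau wins 16–9.
Zeta vs Kappa: 22 to 3, Zeta.
Zeta beats Theta, Kappa; loses to Tau — 2 pairwise wins.

2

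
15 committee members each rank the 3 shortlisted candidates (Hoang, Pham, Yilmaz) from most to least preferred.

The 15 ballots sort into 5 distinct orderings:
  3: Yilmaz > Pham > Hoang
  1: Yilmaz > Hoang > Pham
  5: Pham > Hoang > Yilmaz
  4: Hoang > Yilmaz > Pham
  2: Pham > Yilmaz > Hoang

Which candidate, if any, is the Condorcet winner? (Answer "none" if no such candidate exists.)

none

Head-to-head results (15 committee members):
Hoang vs Pham: 5 to 10, Pham.
Hoang vs Yilmaz: Hoang is ranked higher on 5+4 = 9 ballots, Yilmaz on 6. Hoang wins 9–6.
Pham vs Yilmaz: Pham preferred on 5+2 = 7 ballots; Yilmaz wins 8–7.
Each candidate drops at least one matchup (Hoang loses to Pham; Pham loses to Yilmaz; Yilmaz loses to Hoang); the cycle Hoang → Yilmaz → Pham → Hoang rules out a Condorcet winner.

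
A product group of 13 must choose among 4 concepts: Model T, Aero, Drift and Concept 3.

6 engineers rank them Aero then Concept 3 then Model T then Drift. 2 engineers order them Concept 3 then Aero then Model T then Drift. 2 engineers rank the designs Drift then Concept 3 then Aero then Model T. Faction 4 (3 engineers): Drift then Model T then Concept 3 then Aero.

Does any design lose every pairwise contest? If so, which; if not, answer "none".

Pairwise majorities:
Model T vs Aero: Model T is ranked higher on 3 ballots, Aero on 10. Aero wins 10–3.
Model T vs Drift: 8 to 5, Model T.
Model T vs Concept 3: 3 for Model T, 10 for Concept 3 — Concept 3 by 10–3.
Aero–Drift: Aero 8–5.
Aero vs Concept 3: Aero is ranked higher on 6 ballots, Concept 3 on 7. Concept 3 wins 7–6.
Drift vs Concept 3: Drift preferred on 2+3 = 5 ballots; Concept 3 wins 8–5.
Drift loses to every other design — it is the Condorcet loser.

Drift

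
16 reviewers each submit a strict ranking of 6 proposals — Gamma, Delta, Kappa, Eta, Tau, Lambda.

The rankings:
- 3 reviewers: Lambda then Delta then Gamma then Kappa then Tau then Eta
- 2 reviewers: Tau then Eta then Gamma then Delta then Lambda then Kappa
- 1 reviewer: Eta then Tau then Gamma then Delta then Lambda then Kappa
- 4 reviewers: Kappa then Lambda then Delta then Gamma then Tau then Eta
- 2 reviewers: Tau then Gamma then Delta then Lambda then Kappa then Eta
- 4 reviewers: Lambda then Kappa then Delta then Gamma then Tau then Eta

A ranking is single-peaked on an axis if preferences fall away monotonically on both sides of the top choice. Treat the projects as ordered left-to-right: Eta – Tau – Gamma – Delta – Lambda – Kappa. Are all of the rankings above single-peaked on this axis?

yes

Axis positions: Eta=1, Tau=2, Gamma=3, Delta=4, Lambda=5, Kappa=6.
Ballot type 1 (peak Lambda at position 5): ranking walks positions 5-4-3-6-2-1, expanding outward from the peak — single-peaked.
Ballot type 2 (peak Tau at position 2): ranking walks positions 2-1-3-4-5-6, expanding outward from the peak — single-peaked.
Ballot type 3 (peak Eta at position 1): ranking walks positions 1-2-3-4-5-6, expanding outward from the peak — single-peaked.
Ballot type 4 (peak Kappa at position 6): ranking walks positions 6-5-4-3-2-1, expanding outward from the peak — single-peaked.
Ballot type 5 (peak Tau at position 2): ranking walks positions 2-3-4-5-6-1, expanding outward from the peak — single-peaked.
Ballot type 6 (peak Lambda at position 5): ranking walks positions 5-6-4-3-2-1, expanding outward from the peak — single-peaked.
Every ranking is single-peaked on this axis.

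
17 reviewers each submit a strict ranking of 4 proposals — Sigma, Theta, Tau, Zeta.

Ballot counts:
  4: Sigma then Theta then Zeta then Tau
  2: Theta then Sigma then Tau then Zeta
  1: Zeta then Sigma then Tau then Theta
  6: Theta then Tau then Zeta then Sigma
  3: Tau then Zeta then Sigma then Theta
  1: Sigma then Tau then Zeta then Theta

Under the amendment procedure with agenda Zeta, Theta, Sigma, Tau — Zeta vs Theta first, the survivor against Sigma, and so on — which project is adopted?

Round 1: Zeta vs Theta — 5–12, Theta advances.
Round 2: Theta vs Sigma — 8–9, Sigma advances.
Round 3: Sigma vs Tau — 8–9, Tau advances.
The agenda winner is Tau.

Tau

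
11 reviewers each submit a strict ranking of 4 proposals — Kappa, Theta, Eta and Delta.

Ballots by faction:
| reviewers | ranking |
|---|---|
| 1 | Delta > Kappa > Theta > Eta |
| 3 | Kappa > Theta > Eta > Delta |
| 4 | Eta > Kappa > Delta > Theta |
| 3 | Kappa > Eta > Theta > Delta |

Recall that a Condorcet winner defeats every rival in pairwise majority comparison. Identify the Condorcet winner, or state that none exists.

Check each pair by majority over 11 ballots:
Kappa vs Theta: Kappa preferred on 1+3+4+3 = 11 ballots; Kappa wins 11–0.
Kappa vs Eta: Kappa preferred on 1+3+3 = 7 ballots; Kappa wins 7–4.
Kappa vs Delta: 3+4+3 = 10 for Kappa, 1 for Delta — Kappa by 10–1.
Theta vs Eta: Theta preferred on 1+3 = 4 ballots; Eta wins 7–4.
Theta vs Delta: 3+3 = 6 for Theta, 5 for Delta — Theta by 6–5.
Eta vs Delta: 3+4+3 = 10 for Eta, 1 for Delta — Eta by 10–1.
Kappa beats each of Theta, Eta, Delta — Kappa is the Condorcet winner.

Kappa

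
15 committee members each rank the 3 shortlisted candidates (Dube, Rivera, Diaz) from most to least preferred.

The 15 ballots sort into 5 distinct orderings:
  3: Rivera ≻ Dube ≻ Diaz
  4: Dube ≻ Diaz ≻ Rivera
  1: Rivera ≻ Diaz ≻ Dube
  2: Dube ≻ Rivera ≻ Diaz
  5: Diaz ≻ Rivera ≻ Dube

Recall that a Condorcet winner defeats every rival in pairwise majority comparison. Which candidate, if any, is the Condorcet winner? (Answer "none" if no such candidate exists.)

Head-to-head results (15 committee members):
Dube vs Rivera: Dube preferred on 4+2 = 6 ballots; Rivera wins 9–6.
Dube vs Diaz: 9 to 6, Dube.
Rivera vs Diaz: Rivera is ranked higher on 3+1+2 = 6 ballots, Diaz on 9. Diaz wins 9–6.
Each candidate drops at least one matchup (Dube loses to Rivera; Rivera loses to Diaz; Diaz loses to Dube); the cycle Dube beats Diaz beats Rivera beats Dube rules out a Condorcet winner.

none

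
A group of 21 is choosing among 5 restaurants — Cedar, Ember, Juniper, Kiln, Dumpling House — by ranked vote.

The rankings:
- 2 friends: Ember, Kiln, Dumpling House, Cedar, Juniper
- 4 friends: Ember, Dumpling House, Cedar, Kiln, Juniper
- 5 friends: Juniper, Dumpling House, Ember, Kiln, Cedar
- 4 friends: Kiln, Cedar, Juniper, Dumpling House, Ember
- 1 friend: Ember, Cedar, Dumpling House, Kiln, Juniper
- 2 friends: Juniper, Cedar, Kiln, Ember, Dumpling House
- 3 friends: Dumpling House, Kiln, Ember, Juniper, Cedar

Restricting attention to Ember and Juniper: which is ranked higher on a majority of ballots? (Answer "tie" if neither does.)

Ballots ranking Ember above Juniper: 2 + 4 + 1 + 3 = 10.
Ballots ranking Juniper above Ember: 21 − 10 = 11.
Juniper wins the head-to-head 11–10.

Juniper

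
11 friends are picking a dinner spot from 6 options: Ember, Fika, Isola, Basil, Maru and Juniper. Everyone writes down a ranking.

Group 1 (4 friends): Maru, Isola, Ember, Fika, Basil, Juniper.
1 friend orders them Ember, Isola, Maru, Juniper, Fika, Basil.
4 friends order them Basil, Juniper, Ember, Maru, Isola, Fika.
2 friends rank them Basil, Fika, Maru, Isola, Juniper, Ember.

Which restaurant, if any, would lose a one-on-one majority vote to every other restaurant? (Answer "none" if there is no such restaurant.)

none

Head-to-head results (11 friends):
Ember vs Fika: 4+1+4 = 9 for Ember, 2 for Fika — Ember by 9–2.
Ember–Isola: Isola 6–5.
Ember vs Basil: Basil wins 6–5.
Ember–Maru: Maru 6–5.
Ember vs Juniper: Ember preferred on 4+1 = 5 ballots; Juniper wins 6–5.
Fika vs Isola: Fika is ranked higher on 2 ballots, Isola on 9. Isola wins 9–2.
Fika vs Basil: Fika is ranked higher on 4+1 = 5 ballots, Basil on 6. Basil wins 6–5.
Fika vs Maru: Fika is ranked higher on 2 ballots, Maru on 9. Maru wins 9–2.
Fika vs Juniper: Fika is ranked higher on 4+2 = 6 ballots, Juniper on 5. Fika wins 6–5.
Isola vs Basil: Isola is ranked higher on 4+1 = 5 ballots, Basil on 6. Basil wins 6–5.
Isola vs Maru: 1 to 10, Maru.
Isola vs Juniper: Isola wins 7–4.
Basil vs Maru: Basil wins 6–5.
Basil vs Juniper: Basil, 10–1.
Maru vs Juniper: Maru is ranked higher on 4+1+2 = 7 ballots, Juniper on 4. Maru wins 7–4.
Every restaurant wins at least one matchup (Ember beats Fika; Fika beats Juniper; Isola beats Ember; Basil beats Ember; Maru beats Ember; Juniper beats Ember), so there is no Condorcet loser.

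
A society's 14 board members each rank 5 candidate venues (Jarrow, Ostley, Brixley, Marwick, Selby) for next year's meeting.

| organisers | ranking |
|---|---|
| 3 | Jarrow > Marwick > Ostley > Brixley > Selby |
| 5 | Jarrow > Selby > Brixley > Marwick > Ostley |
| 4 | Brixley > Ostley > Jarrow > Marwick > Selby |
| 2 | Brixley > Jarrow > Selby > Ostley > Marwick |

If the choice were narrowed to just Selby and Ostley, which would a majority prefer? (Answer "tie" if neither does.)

Ballots ranking Selby above Ostley: 5 + 2 = 7.
Ballots ranking Ostley above Selby: 14 − 7 = 7.
7–7: the pair ties.

tie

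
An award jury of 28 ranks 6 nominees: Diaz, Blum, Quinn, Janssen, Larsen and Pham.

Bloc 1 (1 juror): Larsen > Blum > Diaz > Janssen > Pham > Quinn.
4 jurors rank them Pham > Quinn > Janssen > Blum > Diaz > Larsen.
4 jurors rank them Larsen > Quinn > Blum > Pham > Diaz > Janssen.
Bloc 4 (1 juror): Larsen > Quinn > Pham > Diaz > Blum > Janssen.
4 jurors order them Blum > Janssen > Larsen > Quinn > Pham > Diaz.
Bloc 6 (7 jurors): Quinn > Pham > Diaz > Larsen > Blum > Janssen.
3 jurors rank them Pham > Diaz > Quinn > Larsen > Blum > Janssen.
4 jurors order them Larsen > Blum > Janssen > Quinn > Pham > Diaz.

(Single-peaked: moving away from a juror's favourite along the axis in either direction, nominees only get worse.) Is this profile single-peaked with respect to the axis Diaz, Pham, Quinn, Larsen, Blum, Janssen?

no

Axis positions: Diaz=1, Pham=2, Quinn=3, Larsen=4, Blum=5, Janssen=6.
Bloc 1: ranking walks positions 4-5-1-6-2-3; Diaz is ranked above Quinn even though Quinn lies between Diaz and the peak Larsen on the axis — preferences dip and rise again. Not single-peaked.
Bloc 2: ranking walks positions 2-3-6-5-1-4; Janssen is ranked above Larsen even though Larsen lies between Janssen and the peak Pham on the axis — preferences dip and rise again. Not single-peaked.
Bloc 3 (peak Larsen at position 4): ranking walks positions 4-3-5-2-1-6, expanding outward from the peak — single-peaked.
Bloc 4 (peak Larsen at position 4): ranking walks positions 4-3-2-1-5-6, expanding outward from the peak — single-peaked.
Bloc 5 (peak Blum at position 5): ranking walks positions 5-6-4-3-2-1, expanding outward from the peak — single-peaked.
Bloc 6 (peak Quinn at position 3): ranking walks positions 3-2-1-4-5-6, expanding outward from the peak — single-peaked.
Bloc 7 (peak Pham at position 2): ranking walks positions 2-1-3-4-5-6, expanding outward from the peak — single-peaked.
Bloc 8 (peak Larsen at position 4): ranking walks positions 4-5-6-3-2-1, expanding outward from the peak — single-peaked.
Bloc 1 violates single-peakedness, so the profile is not single-peaked on this axis.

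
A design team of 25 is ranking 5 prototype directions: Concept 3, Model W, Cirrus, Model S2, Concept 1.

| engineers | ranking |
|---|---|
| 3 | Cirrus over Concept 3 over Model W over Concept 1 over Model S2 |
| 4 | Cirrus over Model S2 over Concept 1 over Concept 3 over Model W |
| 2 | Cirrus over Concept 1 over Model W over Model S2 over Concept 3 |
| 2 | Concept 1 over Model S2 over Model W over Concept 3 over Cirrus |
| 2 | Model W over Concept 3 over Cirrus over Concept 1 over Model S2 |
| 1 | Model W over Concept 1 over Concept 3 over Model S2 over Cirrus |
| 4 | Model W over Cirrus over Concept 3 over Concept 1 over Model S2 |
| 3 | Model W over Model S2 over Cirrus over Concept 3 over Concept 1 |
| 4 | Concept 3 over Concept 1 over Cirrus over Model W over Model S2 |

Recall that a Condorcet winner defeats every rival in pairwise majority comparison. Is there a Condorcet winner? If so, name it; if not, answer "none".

Pairwise majorities:
Concept 3–Model W: Model W 14–11.
Concept 3 vs Cirrus: Cirrus, 16–9.
Concept 3 vs Model S2: Concept 3 wins 14–11.
Concept 3–Concept 1: Concept 3 16–9.
Model W–Cirrus: Cirrus 13–12.
Model W vs Model S2: Model W, 19–6.
Model W vs Concept 1: Model W, 13–12.
Cirrus vs Model S2: Cirrus, 19–6.
Cirrus vs Concept 1: Cirrus wins 18–7.
Model S2 vs Concept 1: Concept 1 wins 18–7.
Only Cirrus has no losses; Cirrus is the Condorcet winner.

Cirrus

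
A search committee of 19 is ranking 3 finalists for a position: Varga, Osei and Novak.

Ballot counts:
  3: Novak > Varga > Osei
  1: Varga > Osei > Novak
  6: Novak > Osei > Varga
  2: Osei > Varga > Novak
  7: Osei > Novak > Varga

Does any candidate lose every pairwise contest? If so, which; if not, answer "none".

Head-to-head results (19 committee members):
Varga vs Osei: Varga preferred on 3+1 = 4 ballots; Osei wins 15–4.
Varga vs Novak: Novak wins 16–3.
Osei vs Novak: Osei wins 10–9.
Only Varga has no wins; Varga is the Condorcet loser.

Varga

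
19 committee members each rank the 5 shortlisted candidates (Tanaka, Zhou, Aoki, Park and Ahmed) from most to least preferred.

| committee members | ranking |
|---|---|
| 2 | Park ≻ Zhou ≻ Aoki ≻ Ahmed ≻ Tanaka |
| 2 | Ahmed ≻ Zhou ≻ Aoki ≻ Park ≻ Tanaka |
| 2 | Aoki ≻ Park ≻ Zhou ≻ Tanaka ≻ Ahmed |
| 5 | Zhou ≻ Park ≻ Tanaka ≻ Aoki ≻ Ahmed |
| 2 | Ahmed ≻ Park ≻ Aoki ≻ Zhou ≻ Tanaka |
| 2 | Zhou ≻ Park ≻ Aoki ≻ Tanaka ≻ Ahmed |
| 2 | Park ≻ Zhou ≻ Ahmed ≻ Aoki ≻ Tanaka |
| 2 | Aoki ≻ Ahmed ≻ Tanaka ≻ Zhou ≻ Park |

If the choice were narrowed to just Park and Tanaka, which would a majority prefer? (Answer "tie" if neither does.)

Ballots ranking Park above Tanaka: 2 + 2 + 2 + 5 + 2 + 2 + 2 = 17.
Ballots ranking Tanaka above Park: 19 − 17 = 2.
Park wins the head-to-head 17–2.

Park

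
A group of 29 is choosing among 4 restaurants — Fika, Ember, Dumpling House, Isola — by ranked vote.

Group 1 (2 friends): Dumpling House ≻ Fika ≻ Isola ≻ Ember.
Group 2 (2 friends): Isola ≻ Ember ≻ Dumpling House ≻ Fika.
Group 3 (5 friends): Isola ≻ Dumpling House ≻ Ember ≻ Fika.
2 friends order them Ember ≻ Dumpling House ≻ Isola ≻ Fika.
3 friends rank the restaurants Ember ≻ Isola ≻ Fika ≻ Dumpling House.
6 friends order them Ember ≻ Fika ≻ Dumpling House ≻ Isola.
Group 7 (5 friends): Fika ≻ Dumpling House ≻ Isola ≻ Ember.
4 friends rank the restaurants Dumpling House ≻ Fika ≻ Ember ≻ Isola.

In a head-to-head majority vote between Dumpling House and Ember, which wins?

Ballots ranking Dumpling House above Ember: 2 + 5 + 5 + 4 = 16.
Ballots ranking Ember above Dumpling House: 29 − 16 = 13.
Dumpling House wins the head-to-head 16–13.

Dumpling House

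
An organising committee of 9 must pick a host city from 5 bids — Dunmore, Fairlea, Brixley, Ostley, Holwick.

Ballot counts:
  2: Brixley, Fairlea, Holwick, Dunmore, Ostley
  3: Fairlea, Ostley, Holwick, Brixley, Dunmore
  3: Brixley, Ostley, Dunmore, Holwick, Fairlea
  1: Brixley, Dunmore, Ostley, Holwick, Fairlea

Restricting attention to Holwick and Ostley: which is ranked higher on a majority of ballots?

Ostley

Ballots ranking Holwick above Ostley: 2.
Ballots ranking Ostley above Holwick: 9 − 2 = 7.
Ostley wins the head-to-head 7–2.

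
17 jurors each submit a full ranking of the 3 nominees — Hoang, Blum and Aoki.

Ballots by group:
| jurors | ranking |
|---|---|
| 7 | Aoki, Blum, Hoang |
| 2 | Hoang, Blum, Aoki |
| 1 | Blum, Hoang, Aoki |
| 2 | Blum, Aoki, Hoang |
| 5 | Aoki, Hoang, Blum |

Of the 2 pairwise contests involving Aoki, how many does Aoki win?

Aoki against each rival (17 jurors):
Aoki vs Hoang: 14 to 3, Aoki.
Aoki vs Blum: 12 to 5, Aoki.
Aoki beats Hoang, Blum — 2 pairwise wins.

2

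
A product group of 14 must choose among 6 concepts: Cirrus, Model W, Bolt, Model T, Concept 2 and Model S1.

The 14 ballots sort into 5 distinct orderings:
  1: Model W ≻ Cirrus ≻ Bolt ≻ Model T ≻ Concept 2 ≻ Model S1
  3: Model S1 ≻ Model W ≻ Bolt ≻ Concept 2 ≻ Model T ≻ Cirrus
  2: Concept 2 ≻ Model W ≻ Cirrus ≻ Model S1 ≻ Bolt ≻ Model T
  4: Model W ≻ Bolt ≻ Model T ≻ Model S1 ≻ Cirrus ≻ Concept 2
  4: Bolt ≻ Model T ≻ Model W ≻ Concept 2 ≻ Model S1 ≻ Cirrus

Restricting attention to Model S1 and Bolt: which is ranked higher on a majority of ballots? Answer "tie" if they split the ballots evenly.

Ballots ranking Model S1 above Bolt: 3 + 2 = 5.
Ballots ranking Bolt above Model S1: 14 − 5 = 9.
Bolt wins the head-to-head 9–5.

Bolt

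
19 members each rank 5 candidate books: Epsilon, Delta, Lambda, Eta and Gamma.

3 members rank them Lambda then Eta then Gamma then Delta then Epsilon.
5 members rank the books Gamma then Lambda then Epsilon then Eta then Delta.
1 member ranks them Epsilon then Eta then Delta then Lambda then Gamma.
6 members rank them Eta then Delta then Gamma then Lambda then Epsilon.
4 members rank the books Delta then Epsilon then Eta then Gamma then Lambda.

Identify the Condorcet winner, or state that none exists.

Pairwise majorities:
Epsilon vs Delta: Delta, 13–6.
Epsilon vs Lambda: Lambda wins 14–5.
Epsilon–Eta: Epsilon 10–9.
Epsilon vs Gamma: Epsilon preferred on 1+4 = 5 ballots; Gamma wins 14–5.
Delta vs Lambda: 1+6+4 = 11 for Delta, 8 for Lambda — Delta by 11–8.
Delta vs Eta: Delta is ranked higher on 4 ballots, Eta on 15. Eta wins 15–4.
Delta vs Gamma: Delta preferred on 1+6+4 = 11 ballots; Delta wins 11–8.
Lambda vs Eta: 8 to 11, Eta.
Lambda vs Gamma: Gamma wins 15–4.
Eta vs Gamma: Eta preferred on 3+1+6+4 = 14 ballots; Eta wins 14–5.
No book is unbeaten: Epsilon loses to Delta; Delta loses to Eta; Lambda loses to Delta; Eta loses to Epsilon; Gamma loses to Delta. In particular Epsilon > Eta > Delta > Epsilon is a majority cycle — no Condorcet winner exists.

none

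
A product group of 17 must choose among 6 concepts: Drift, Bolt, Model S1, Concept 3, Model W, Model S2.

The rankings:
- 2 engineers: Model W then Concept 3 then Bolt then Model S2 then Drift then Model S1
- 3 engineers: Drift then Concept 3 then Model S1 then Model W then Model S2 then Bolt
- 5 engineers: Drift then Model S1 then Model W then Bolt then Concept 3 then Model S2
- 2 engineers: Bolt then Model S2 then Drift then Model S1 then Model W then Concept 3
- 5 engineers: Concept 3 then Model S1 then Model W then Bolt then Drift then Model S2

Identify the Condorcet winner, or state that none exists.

none

Pairwise majorities:
Drift vs Bolt: Bolt, 9–8.
Drift vs Model S1: Drift, 12–5.
Drift vs Concept 3: Drift, 10–7.
Drift vs Model W: 10 to 7, Drift.
Drift vs Model S2: Drift wins 13–4.
Bolt vs Model S1: 2+2 = 4 for Bolt, 13 for Model S1 — Model S1 by 13–4.
Bolt vs Concept 3: 5+2 = 7 for Bolt, 10 for Concept 3 — Concept 3 by 10–7.
Bolt vs Model W: Bolt preferred on 2 ballots; Model W wins 15–2.
Bolt vs Model S2: 2+5+2+5 = 14 for Bolt, 3 for Model S2 — Bolt by 14–3.
Model S1 vs Concept 3: 5+2 = 7 for Model S1, 10 for Concept 3 — Concept 3 by 10–7.
Model S1–Model W: Model S1 15–2.
Model S1 vs Model S2: 13 to 4, Model S1.
Concept 3–Model W: Model W 9–8.
Concept 3 vs Model S2: Concept 3, 15–2.
Model W vs Model S2: Model W preferred on 2+3+5+5 = 15 ballots; Model W wins 15–2.
No design is unbeaten: Drift loses to Bolt; Bolt loses to Model S1; Model S1 loses to Drift; Concept 3 loses to Drift; Model W loses to Drift; Model S2 loses to Drift. In particular Drift beats Model S1 beats Bolt beats Drift is a majority cycle — no Condorcet winner exists.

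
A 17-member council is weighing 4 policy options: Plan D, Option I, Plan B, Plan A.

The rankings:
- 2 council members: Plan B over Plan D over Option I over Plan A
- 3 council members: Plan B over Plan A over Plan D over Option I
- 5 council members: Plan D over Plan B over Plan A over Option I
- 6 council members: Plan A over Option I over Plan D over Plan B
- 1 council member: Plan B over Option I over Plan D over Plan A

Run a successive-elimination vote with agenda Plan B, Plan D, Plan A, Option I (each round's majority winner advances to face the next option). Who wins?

Plan A

Round 1: Plan B vs Plan D — 6–11, Plan D advances.
Round 2: Plan D vs Plan A — 8–9, Plan A advances.
Round 3: Plan A vs Option I — 14–3, Plan A advances.
The agenda winner is Plan A.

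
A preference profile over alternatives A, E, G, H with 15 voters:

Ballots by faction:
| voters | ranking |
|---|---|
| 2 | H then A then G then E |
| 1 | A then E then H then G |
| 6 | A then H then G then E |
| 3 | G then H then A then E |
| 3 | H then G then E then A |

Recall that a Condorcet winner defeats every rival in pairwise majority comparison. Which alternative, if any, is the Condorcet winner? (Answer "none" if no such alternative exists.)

H

Head-to-head results (15 voters):
A vs E: 12 to 3, A.
A vs G: 2+1+6 = 9 for A, 6 for G — A by 9–6.
A vs H: A preferred on 1+6 = 7 ballots; H wins 8–7.
E vs G: E preferred on 1 ballot; G wins 14–1.
E vs H: E preferred on 1 ballot; H wins 14–1.
G vs H: G preferred on 3 ballots; H wins 12–3.
H beats each of A, E, G — H is the Condorcet winner.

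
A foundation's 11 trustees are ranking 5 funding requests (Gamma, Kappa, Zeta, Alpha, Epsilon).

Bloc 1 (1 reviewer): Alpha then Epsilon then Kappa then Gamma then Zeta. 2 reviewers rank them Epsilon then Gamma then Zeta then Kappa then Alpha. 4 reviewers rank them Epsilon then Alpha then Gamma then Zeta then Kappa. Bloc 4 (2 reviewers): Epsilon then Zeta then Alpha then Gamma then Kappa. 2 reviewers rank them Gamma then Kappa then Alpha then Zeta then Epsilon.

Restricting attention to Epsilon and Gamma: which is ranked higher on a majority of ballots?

Epsilon

Ballots ranking Epsilon above Gamma: 1 + 2 + 4 + 2 = 9.
Ballots ranking Gamma above Epsilon: 11 − 9 = 2.
Epsilon wins the head-to-head 9–2.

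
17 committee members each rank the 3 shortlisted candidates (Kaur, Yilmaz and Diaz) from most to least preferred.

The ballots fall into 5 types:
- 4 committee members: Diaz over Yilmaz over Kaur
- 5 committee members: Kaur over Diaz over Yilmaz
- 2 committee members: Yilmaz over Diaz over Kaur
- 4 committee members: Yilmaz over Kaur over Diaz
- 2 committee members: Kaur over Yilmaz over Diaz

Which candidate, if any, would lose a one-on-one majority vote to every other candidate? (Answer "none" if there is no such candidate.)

none

Head-to-head results (17 committee members):
Kaur–Yilmaz: Yilmaz 10–7.
Kaur–Diaz: Kaur 11–6.
Yilmaz vs Diaz: Diaz, 9–8.
Every candidate wins at least one matchup (Kaur beats Diaz; Yilmaz beats Kaur; Diaz beats Yilmaz), so there is no Condorcet loser.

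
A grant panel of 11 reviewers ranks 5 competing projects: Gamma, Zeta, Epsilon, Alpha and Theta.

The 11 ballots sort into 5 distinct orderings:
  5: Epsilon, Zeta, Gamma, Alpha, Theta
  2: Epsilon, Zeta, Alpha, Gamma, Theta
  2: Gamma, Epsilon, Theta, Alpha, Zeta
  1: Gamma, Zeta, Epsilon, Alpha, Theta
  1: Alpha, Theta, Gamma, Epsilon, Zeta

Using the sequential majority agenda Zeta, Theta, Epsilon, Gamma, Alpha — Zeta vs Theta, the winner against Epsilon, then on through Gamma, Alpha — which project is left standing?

Round 1: Zeta vs Theta — 8–3, Zeta advances.
Round 2: Zeta vs Epsilon — 1–10, Epsilon advances.
Round 3: Epsilon vs Gamma — 7–4, Epsilon advances.
Round 4: Epsilon vs Alpha — 10–1, Epsilon advances.
The agenda winner is Epsilon.

Epsilon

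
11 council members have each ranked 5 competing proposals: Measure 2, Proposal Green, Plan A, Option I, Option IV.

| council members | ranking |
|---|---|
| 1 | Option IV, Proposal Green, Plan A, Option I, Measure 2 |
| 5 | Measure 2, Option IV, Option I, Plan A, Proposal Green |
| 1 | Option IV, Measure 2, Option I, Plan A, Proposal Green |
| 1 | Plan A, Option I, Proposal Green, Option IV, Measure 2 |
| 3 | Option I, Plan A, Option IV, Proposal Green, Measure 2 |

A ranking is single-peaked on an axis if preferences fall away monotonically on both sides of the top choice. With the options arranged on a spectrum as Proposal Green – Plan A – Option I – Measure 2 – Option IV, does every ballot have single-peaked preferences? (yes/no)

Axis positions: Proposal Green=1, Plan A=2, Option I=3, Measure 2=4, Option IV=5.
Cluster 1: ranking walks positions 5-1-2-3-4; Proposal Green is ranked above Measure 2 even though Measure 2 lies between Proposal Green and the peak Option IV on the axis — preferences dip and rise again. Not single-peaked.
Cluster 2 (peak Measure 2 at position 4): ranking walks positions 4-5-3-2-1, expanding outward from the peak — single-peaked.
Cluster 3 (peak Option IV at position 5): ranking walks positions 5-4-3-2-1, expanding outward from the peak — single-peaked.
Cluster 4: ranking walks positions 2-3-1-5-4; Option IV is ranked above Measure 2 even though Measure 2 lies between Option IV and the peak Plan A on the axis — preferences dip and rise again. Not single-peaked.
Cluster 5: ranking walks positions 3-2-5-1-4; Option IV is ranked above Measure 2 even though Measure 2 lies between Option IV and the peak Option I on the axis — preferences dip and rise again. Not single-peaked.
Cluster 1 violates single-peakedness, so the profile is not single-peaked on this axis.

no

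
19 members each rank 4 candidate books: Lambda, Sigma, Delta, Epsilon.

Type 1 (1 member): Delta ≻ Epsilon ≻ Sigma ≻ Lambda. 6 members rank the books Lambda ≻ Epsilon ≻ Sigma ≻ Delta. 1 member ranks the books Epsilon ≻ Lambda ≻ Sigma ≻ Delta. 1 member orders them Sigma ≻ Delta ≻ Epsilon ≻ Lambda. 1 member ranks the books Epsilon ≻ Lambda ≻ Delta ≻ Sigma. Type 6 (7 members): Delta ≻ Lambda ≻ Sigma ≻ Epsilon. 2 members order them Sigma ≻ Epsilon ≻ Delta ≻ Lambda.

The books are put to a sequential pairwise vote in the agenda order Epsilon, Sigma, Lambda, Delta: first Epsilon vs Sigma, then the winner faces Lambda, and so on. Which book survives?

Round 1: Epsilon vs Sigma — 9–10, Sigma advances.
Round 2: Sigma vs Lambda — 4–15, Lambda advances.
Round 3: Lambda vs Delta — 8–11, Delta advances.
The agenda winner is Delta.

Delta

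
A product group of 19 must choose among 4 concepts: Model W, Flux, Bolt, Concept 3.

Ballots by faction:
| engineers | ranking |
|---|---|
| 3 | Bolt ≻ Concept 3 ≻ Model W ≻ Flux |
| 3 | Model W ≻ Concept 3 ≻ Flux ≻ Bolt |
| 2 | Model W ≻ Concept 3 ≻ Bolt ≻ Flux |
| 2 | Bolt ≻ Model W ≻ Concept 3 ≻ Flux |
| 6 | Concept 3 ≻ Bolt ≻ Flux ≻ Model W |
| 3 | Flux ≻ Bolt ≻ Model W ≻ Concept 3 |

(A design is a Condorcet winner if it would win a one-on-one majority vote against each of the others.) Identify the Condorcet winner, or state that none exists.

Pairwise majorities:
Model W vs Flux: Model W wins 10–9.
Model W vs Bolt: Bolt, 14–5.
Model W vs Concept 3: Model W wins 10–9.
Flux vs Bolt: Bolt, 13–6.
Flux–Concept 3: Concept 3 16–3.
Bolt vs Concept 3: Concept 3, 11–8.
No design is unbeaten: Model W loses to Bolt; Flux loses to Model W; Bolt loses to Concept 3; Concept 3 loses to Model W. In particular Model W beats Concept 3 beats Bolt beats Model W is a majority cycle — no Condorcet winner exists.

none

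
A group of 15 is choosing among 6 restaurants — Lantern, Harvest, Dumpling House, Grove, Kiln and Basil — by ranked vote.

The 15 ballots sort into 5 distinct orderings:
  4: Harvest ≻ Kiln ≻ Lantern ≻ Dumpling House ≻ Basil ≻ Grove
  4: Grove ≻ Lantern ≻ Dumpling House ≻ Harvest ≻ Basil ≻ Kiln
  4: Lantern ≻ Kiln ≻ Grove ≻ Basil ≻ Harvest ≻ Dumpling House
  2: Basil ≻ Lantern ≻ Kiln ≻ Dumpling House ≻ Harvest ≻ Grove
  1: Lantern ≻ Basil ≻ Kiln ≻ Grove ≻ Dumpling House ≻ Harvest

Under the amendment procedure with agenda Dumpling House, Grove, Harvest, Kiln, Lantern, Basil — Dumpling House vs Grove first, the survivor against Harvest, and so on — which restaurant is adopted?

Lantern

Round 1: Dumpling House vs Grove — 6–9, Grove advances.
Round 2: Grove vs Harvest — 9–6, Grove advances.
Round 3: Grove vs Kiln — 4–11, Kiln advances.
Round 4: Kiln vs Lantern — 4–11, Lantern advances.
Round 5: Lantern vs Basil — 13–2, Lantern advances.
Lantern survives the agenda.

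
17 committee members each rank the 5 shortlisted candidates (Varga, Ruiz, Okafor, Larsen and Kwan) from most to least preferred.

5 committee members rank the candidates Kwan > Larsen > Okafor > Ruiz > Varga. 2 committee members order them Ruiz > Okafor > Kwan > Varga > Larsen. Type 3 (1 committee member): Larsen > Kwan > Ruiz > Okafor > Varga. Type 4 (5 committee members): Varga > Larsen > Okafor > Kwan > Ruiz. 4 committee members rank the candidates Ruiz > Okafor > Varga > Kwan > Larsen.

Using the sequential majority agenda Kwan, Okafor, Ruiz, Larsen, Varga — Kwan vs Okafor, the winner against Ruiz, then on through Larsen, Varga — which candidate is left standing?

Varga

Round 1: Kwan vs Okafor — 6–11, Okafor advances.
Round 2: Okafor vs Ruiz — 10–7, Okafor advances.
Round 3: Okafor vs Larsen — 6–11, Larsen advances.
Round 4: Larsen vs Varga — 6–11, Varga advances.
The agenda winner is Varga.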